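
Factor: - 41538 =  - 2^1 *3^1*7^1*23^1*43^1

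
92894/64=46447/32 = 1451.47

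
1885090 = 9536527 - 7651437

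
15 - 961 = -946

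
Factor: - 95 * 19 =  - 1805 = - 5^1*19^2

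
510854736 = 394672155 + 116182581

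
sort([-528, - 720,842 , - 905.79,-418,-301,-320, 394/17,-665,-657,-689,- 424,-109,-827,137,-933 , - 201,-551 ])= [ - 933,-905.79,  -  827, - 720, - 689, - 665,-657,-551, - 528, - 424, - 418, - 320 , - 301, - 201 , -109,394/17, 137,842]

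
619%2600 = 619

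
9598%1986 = 1654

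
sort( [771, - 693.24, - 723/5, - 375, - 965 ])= [-965, - 693.24, - 375, - 723/5,  771] 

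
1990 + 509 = 2499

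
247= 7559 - 7312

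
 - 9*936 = -8424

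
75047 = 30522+44525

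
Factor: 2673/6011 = 3^5 * 11^1 * 6011^ ( - 1)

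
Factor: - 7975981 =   -  13^1*127^1*4831^1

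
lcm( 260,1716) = 8580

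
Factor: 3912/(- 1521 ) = -1304/507  =  - 2^3*3^( - 1 )*13^( -2)*163^1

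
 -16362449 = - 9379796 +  - 6982653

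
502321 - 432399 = 69922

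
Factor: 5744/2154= 2^3*3^( - 1)   =  8/3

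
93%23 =1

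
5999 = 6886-887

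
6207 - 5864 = 343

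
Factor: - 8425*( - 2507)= 21121475 =5^2*23^1*109^1*337^1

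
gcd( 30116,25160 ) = 4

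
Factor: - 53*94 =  - 2^1*47^1*53^1=- 4982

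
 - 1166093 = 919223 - 2085316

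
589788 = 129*4572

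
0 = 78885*0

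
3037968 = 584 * 5202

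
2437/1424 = 1 + 1013/1424 = 1.71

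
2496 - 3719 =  - 1223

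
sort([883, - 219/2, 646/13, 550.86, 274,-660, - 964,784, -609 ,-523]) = [ -964, - 660,-609, - 523, - 219/2,646/13, 274, 550.86, 784, 883]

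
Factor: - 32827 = -17^1 * 1931^1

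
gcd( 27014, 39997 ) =1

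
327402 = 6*54567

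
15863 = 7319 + 8544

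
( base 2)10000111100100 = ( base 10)8676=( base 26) cli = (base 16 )21e4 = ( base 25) dm1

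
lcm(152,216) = 4104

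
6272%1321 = 988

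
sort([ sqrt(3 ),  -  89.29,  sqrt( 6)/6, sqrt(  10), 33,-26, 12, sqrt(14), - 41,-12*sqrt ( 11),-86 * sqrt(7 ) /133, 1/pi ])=[ - 89.29,  -  41,-12 * sqrt (11),-26, - 86 * sqrt( 7 )/133, 1/pi, sqrt( 6 )/6,sqrt(3), sqrt( 10),  sqrt(14), 12,33]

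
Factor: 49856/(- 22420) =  - 656/295 = - 2^4*5^(-1)*41^1*59^( - 1)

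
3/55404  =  1/18468 = 0.00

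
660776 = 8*82597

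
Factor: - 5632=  - 2^9 * 11^1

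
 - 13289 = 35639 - 48928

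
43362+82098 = 125460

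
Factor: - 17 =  - 17^1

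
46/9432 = 23/4716 = 0.00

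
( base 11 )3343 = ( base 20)B03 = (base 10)4403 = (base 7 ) 15560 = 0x1133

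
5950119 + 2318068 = 8268187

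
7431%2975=1481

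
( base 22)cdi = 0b1011111100000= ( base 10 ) 6112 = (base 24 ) aeg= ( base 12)3654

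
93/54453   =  31/18151 = 0.00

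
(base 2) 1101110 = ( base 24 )4E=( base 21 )55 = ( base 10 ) 110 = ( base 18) 62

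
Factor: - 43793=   -  43793^1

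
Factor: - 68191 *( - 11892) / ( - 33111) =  - 270309124/11037 = -  2^2*3^( - 1) * 13^( - 1)*19^1*37^1*97^1*283^( - 1 )  *991^1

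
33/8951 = 33/8951 = 0.00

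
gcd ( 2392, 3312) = 184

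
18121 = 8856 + 9265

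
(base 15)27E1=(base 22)HE0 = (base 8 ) 20530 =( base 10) 8536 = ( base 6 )103304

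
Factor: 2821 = 7^1 * 13^1*31^1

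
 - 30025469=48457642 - 78483111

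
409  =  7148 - 6739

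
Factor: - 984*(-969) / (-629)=-2^3 * 3^2*19^1 * 37^( - 1)*41^1  =  - 56088/37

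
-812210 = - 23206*35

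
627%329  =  298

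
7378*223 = 1645294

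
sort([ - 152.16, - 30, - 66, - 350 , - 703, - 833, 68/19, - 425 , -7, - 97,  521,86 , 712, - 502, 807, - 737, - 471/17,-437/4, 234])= [ - 833, - 737, - 703, - 502, - 425  , - 350, - 152.16, - 437/4,-97, - 66, - 30, - 471/17, - 7,68/19,  86,234, 521  ,  712,807]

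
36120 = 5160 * 7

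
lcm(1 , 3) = 3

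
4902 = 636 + 4266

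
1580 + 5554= 7134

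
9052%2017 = 984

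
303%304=303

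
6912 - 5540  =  1372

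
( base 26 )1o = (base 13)3B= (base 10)50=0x32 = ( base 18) 2E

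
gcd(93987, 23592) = 3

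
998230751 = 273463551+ 724767200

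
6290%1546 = 106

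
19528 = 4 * 4882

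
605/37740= 121/7548=0.02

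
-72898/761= - 96 + 158/761=- 95.79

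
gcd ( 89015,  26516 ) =1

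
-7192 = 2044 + -9236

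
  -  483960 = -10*48396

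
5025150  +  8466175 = 13491325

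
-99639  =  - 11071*9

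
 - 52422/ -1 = 52422/1 = 52422.00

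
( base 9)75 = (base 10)68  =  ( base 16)44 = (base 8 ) 104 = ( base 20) 38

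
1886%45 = 41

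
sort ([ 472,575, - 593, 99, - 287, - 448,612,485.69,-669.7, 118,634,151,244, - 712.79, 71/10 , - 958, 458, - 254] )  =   [ - 958, - 712.79, - 669.7, - 593, - 448, - 287, - 254 , 71/10 , 99, 118, 151, 244,458, 472,485.69, 575,  612,634]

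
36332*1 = 36332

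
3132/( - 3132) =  - 1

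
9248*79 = 730592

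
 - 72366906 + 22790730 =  - 49576176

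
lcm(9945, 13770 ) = 179010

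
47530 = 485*98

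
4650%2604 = 2046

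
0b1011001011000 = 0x1658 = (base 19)FG1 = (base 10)5720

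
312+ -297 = 15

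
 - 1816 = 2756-4572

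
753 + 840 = 1593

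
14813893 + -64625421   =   - 49811528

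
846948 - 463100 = 383848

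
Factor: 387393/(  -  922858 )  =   - 2^( - 1) * 3^1*67^ ( - 1)*71^(-1)*97^(  -  1 )*139^1*929^1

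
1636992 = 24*68208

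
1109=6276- 5167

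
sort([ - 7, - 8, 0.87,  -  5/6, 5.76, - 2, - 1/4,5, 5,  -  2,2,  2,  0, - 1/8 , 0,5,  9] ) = [ - 8,  -  7,-2, - 2 , - 5/6, - 1/4, - 1/8, 0, 0, 0.87, 2, 2, 5,5, 5,  5.76, 9] 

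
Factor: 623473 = 101^1*6173^1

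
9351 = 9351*1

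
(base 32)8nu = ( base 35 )7AX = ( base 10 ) 8958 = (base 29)aiq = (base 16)22FE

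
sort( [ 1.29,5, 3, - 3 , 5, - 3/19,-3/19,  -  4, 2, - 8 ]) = [ - 8, - 4, - 3, - 3/19, - 3/19, 1.29,2,3,5,5]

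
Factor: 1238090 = 2^1*5^1 * 7^1 * 23^1*769^1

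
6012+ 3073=9085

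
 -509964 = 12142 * ( - 42 ) 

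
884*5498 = 4860232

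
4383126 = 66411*66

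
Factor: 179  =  179^1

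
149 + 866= 1015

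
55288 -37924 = 17364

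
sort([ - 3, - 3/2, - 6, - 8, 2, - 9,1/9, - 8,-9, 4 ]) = [ - 9 , - 9, - 8,-8,  -  6, - 3, - 3/2 , 1/9,  2,4] 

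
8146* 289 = 2354194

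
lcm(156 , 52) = 156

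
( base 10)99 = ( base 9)120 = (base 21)4f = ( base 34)2V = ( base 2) 1100011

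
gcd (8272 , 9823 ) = 517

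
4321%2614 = 1707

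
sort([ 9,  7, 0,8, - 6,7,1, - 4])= [-6, - 4,0,  1,7,7,8,9]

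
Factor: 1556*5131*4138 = 33037113368 = 2^3*7^1*389^1*733^1*2069^1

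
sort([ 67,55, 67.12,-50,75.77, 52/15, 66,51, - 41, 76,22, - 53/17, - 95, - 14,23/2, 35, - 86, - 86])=[ - 95 ,  -  86, - 86, - 50 ,  -  41, - 14, - 53/17,52/15,23/2,22,35,51, 55, 66, 67,67.12,75.77, 76 ] 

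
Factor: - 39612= -2^2*3^1*3301^1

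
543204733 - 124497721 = 418707012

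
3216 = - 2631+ 5847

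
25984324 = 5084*5111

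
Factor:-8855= - 5^1*7^1*11^1*23^1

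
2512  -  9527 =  - 7015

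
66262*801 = 53075862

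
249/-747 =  - 1/3 = - 0.33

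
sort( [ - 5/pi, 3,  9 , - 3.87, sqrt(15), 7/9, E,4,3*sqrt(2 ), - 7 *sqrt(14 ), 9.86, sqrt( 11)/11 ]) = [ - 7 * sqrt (14 ) ,  -  3.87,-5/pi, sqrt (11 )/11, 7/9 , E, 3,sqrt( 15 ) , 4,3*sqrt(2), 9,9.86 ] 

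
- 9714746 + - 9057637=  - 18772383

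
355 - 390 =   -  35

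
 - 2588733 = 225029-2813762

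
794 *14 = 11116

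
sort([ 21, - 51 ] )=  [ - 51, 21 ]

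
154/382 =77/191= 0.40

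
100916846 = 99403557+1513289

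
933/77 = 12 + 9/77  =  12.12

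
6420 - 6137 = 283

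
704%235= 234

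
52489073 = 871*60263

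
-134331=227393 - 361724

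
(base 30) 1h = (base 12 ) 3b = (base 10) 47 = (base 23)21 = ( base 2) 101111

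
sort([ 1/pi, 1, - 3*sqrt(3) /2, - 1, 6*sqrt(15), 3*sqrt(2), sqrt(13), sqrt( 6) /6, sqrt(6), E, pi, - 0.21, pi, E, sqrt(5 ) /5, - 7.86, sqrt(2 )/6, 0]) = [ - 7.86, - 3*sqrt(3)/2,-1, - 0.21, 0, sqrt( 2) /6, 1/pi, sqrt( 6) /6,sqrt( 5) /5, 1,sqrt(6),E, E, pi, pi,sqrt( 13), 3* sqrt( 2 ), 6* sqrt(15)]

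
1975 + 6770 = 8745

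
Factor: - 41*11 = -451 = - 11^1*41^1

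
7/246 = 7/246 = 0.03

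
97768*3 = 293304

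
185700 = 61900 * 3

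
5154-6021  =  -867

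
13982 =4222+9760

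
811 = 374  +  437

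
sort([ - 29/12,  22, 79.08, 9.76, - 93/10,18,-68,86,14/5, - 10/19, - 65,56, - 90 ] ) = [ - 90,- 68,- 65, - 93/10  , - 29/12, -10/19,14/5,9.76,  18, 22,56, 79.08,86 ]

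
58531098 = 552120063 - 493588965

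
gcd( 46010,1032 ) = 86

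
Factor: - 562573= - 11^1*199^1*257^1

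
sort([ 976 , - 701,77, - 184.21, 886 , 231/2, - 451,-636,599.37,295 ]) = [-701, - 636,-451 , - 184.21, 77, 231/2,295,599.37, 886,976]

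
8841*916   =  8098356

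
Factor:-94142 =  - 2^1*103^1* 457^1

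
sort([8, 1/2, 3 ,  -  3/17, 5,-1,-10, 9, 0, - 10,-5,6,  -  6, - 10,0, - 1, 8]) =[-10, - 10,- 10, - 6,-5 , - 1, -1, - 3/17, 0, 0, 1/2,3,5, 6, 8, 8, 9] 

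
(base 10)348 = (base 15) 183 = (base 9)426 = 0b101011100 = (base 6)1340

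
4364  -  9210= - 4846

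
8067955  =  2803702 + 5264253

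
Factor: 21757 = 21757^1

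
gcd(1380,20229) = 3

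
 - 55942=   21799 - 77741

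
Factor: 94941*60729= 5765671989 = 3^3*7^1*11^1* 31^1*137^1*653^1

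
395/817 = 395/817 = 0.48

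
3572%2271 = 1301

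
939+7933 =8872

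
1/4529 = 1/4529 = 0.00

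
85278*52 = 4434456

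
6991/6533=1 + 458/6533=1.07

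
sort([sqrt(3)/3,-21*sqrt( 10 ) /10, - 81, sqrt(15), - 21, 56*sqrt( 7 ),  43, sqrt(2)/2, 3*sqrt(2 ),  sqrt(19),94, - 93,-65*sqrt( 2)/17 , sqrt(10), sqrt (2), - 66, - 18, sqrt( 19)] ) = [- 93, - 81, - 66, - 21, - 18, - 21*sqrt ( 10)/10, - 65*sqrt( 2) /17, sqrt(3 )/3,  sqrt( 2) /2, sqrt(2), sqrt(10 ),sqrt( 15),3*sqrt( 2), sqrt(19 ), sqrt(19),43, 94, 56*sqrt( 7) ] 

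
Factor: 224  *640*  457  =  65515520 =2^12*5^1*7^1*457^1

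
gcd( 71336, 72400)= 8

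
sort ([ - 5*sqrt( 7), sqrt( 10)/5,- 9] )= [ - 5*sqrt( 7), -9, sqrt( 10) /5]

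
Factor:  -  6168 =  - 2^3*3^1*257^1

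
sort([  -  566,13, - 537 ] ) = [ - 566,- 537, 13 ]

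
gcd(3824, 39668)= 4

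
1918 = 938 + 980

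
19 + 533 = 552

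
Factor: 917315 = 5^1 *7^1*26209^1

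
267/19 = 267/19  =  14.05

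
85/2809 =85/2809  =  0.03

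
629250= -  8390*( - 75 )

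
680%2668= 680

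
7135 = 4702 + 2433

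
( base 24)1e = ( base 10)38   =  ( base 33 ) 15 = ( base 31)17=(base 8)46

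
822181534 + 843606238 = 1665787772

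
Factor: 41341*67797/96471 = 11534139/397 = 3^2*31^1*397^(-1)*41341^1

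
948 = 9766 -8818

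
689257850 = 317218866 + 372038984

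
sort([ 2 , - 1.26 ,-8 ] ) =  [  -  8,-1.26, 2] 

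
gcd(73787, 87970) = 1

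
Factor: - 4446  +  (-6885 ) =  - 3^2*1259^1= -11331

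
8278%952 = 662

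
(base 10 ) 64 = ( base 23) 2i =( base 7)121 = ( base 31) 22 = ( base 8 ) 100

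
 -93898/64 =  - 1468 + 27/32 = -1467.16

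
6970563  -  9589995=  - 2619432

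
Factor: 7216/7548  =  1804/1887=2^2*3^( - 1)*11^1*17^ ( -1)  *  37^ ( - 1)*41^1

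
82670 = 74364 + 8306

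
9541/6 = 9541/6 = 1590.17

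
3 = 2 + 1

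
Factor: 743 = 743^1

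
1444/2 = 722 = 722.00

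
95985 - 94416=1569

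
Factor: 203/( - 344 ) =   -  2^ ( - 3 ) * 7^1*29^1 * 43^(-1 ) 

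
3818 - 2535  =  1283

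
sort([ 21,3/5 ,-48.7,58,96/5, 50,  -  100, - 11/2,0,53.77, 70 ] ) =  [- 100, - 48.7 ,-11/2,0,3/5, 96/5, 21, 50,53.77 , 58, 70]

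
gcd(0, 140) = 140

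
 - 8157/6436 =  - 2 + 4715/6436 = - 1.27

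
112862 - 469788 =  - 356926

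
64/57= 64/57 = 1.12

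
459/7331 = 459/7331=0.06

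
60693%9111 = 6027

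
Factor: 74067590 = 2^1  *  5^1 *23^1*251^1* 1283^1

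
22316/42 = 1594/3 = 531.33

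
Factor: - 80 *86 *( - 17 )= 2^5*5^1*17^1*43^1=116960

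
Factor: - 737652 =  - 2^2*3^1*61471^1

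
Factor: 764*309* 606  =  143062056 = 2^3*3^2*101^1*103^1*191^1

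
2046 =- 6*( - 341 ) 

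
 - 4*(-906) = 3624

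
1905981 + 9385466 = 11291447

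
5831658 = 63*92566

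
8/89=8/89 = 0.09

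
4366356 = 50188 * 87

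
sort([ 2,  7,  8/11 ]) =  [ 8/11,  2,7]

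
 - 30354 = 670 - 31024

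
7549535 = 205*36827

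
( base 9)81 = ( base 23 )34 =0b1001001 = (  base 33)27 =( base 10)73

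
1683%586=511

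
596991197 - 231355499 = 365635698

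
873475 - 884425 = -10950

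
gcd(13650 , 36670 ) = 10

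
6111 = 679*9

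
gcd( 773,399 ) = 1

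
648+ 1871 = 2519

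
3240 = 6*540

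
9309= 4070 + 5239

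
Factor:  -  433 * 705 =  - 3^1*5^1*47^1*433^1 = -305265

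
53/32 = 53/32  =  1.66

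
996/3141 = 332/1047 = 0.32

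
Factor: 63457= 23^1*31^1*89^1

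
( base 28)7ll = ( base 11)4643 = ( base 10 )6097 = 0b1011111010001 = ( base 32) 5UH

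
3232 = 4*808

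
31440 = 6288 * 5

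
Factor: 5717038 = 2^1 * 2858519^1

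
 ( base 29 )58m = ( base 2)1000101101011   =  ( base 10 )4459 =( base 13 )2050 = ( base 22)94f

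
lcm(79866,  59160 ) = 1597320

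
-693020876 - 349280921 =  - 1042301797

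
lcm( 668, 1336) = 1336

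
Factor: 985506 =2^1*3^1*164251^1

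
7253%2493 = 2267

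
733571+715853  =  1449424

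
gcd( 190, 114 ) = 38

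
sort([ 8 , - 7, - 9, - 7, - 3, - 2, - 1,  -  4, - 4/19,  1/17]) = [ - 9, - 7,-7, - 4, - 3, - 2, - 1, - 4/19,1/17,8 ]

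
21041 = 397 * 53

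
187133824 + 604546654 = 791680478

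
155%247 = 155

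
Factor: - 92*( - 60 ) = 2^4*3^1*5^1 *23^1 = 5520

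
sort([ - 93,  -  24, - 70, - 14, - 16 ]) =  [ - 93, -70, - 24, - 16, - 14]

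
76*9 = 684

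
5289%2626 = 37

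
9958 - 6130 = 3828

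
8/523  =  8/523=0.02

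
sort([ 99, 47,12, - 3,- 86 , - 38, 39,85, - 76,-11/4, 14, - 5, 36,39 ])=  [ - 86,-76,  -  38 ,  -  5, - 3,-11/4, 12, 14,36,39,39,47,  85,99 ] 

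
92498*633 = 58551234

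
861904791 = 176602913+685301878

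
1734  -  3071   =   - 1337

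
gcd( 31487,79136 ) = 1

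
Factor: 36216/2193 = 12072/731 = 2^3*3^1*17^( - 1 )*43^( -1) * 503^1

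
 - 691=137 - 828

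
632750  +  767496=1400246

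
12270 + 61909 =74179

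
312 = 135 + 177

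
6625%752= 609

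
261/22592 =261/22592 = 0.01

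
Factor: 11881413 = 3^2*1320157^1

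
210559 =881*239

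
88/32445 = 88/32445 = 0.00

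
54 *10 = 540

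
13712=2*6856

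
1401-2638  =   - 1237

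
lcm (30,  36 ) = 180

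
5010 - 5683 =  - 673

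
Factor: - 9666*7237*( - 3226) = 225667868292 = 2^2*3^3*179^1*1613^1 * 7237^1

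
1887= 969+918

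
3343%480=463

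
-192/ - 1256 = 24/157 = 0.15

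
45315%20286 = 4743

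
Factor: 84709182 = 2^1 * 3^1*19^1*149^1*4987^1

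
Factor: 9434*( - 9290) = - 2^2 * 5^1*53^1*89^1*929^1 =- 87641860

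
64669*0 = 0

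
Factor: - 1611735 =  - 3^1 * 5^1 * 107449^1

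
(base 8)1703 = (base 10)963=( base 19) 2cd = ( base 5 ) 12323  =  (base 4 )33003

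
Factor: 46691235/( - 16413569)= - 3^5*5^1*83^1*463^1*1367^( - 1)*12007^( - 1)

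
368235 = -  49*(-7515 ) 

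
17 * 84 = 1428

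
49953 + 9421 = 59374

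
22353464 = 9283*2408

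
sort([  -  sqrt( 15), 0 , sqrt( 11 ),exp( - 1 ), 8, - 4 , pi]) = [- 4 , - sqrt(15), 0 , exp( - 1 ) , pi,sqrt( 11 ), 8]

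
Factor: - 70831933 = -70831933^1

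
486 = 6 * 81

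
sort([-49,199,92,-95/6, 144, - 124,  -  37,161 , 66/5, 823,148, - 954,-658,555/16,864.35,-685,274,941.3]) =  [ - 954,-685, - 658,-124, - 49,-37 ,  -  95/6,66/5,555/16, 92,144,148, 161,199,274,823,864.35,941.3]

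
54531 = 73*747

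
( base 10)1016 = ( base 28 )188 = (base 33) uq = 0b1111111000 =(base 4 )33320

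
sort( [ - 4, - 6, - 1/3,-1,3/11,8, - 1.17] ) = [ - 6, - 4,- 1.17,-1, - 1/3, 3/11,8 ] 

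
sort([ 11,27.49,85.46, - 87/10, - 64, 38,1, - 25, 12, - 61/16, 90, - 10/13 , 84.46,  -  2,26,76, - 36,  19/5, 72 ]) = [ - 64 , - 36, - 25, - 87/10,-61/16, - 2, - 10/13, 1, 19/5, 11,12, 26, 27.49, 38, 72, 76,84.46, 85.46,90 ]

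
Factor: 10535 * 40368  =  2^4*3^1  *5^1*7^2*29^2  *43^1=425276880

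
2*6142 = 12284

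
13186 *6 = 79116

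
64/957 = 64/957= 0.07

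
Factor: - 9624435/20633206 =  - 2^( - 1)*3^1*5^1*11^( - 1)*17^( -1)*43^(-1)*197^1 * 1283^(-1)*3257^1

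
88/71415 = 88/71415 = 0.00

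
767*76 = 58292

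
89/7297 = 89/7297 = 0.01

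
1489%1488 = 1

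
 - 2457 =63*(-39) 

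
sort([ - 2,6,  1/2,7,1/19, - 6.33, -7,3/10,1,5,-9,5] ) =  [-9, - 7,-6.33,- 2, 1/19,3/10, 1/2,1,5,5,6, 7 ]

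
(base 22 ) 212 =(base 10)992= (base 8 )1740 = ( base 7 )2615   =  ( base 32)v0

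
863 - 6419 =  - 5556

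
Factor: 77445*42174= 2^1*3^5 * 5^1*11^1*71^1*1721^1 = 3266165430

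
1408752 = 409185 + 999567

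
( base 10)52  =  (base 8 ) 64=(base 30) 1m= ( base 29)1N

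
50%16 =2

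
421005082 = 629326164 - 208321082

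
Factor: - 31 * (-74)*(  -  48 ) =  - 2^5*3^1 * 31^1*37^1  =  -110112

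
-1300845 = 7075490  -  8376335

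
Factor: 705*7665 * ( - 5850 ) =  - 31612376250 = -  2^1*3^4*5^4 * 7^1 * 13^1 * 47^1*73^1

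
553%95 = 78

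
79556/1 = 79556 = 79556.00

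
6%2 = 0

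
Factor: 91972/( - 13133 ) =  - 2^2 * 23^ ( - 1 )*571^(  -  1)*22993^1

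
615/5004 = 205/1668 = 0.12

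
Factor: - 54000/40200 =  - 90/67 = - 2^1*3^2*5^1*67^(-1)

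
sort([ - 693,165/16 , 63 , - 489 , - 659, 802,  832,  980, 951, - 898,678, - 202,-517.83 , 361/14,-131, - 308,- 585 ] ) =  [ - 898 , - 693, - 659,- 585,  -  517.83, - 489 ,-308, - 202, - 131,165/16, 361/14,63,  678, 802 , 832,951, 980]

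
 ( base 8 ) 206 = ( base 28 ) 4M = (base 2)10000110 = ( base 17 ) 7F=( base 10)134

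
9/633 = 3/211 = 0.01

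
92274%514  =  268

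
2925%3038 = 2925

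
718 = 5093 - 4375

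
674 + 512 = 1186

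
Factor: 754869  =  3^1*251623^1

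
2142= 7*306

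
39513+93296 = 132809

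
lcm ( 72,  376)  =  3384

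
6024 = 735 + 5289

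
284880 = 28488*10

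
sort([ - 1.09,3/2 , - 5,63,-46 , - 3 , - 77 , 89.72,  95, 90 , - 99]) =[ -99, - 77,-46 ,  -  5, - 3 , - 1.09 , 3/2,63,89.72,90, 95]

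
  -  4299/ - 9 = 477  +  2/3  =  477.67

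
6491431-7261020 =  - 769589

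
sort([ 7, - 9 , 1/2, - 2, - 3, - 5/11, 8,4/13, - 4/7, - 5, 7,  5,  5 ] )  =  [ - 9, - 5, - 3  , - 2, - 4/7, - 5/11,  4/13, 1/2,5, 5, 7,7,8 ] 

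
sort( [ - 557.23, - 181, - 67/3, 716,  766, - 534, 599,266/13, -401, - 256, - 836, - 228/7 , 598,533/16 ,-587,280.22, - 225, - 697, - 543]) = [ - 836,-697 , - 587, - 557.23 , - 543, - 534, - 401, - 256 ,  -  225, - 181, - 228/7, - 67/3, 266/13, 533/16, 280.22,598,599, 716,766 ]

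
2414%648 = 470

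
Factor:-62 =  - 2^1*31^1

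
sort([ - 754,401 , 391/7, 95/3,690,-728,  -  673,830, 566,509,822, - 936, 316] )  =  [ -936, -754,-728, - 673,95/3 , 391/7, 316, 401,509,566, 690,822, 830]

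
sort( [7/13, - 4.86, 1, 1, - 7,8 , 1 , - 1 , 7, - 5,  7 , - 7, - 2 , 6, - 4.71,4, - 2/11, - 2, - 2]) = [ - 7, - 7,  -  5, - 4.86, - 4.71, - 2, - 2, - 2, - 1, - 2/11,7/13, 1 , 1 , 1,  4, 6,  7, 7, 8 ] 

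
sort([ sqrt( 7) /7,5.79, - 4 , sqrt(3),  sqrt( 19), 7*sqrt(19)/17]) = [  -  4,sqrt( 7)/7, sqrt( 3),7*sqrt( 19 )/17,sqrt(19),5.79] 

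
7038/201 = 2346/67 = 35.01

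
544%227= 90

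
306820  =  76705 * 4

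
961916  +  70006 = 1031922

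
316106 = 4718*67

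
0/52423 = 0  =  0.00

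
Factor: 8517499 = 8517499^1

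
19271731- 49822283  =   - 30550552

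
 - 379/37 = -379/37  =  - 10.24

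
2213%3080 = 2213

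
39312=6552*6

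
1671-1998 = - 327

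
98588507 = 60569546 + 38018961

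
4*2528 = 10112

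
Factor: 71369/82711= 23^1*29^1 * 773^(  -  1) = 667/773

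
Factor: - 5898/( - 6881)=2^1*3^1*7^ ( - 1) =6/7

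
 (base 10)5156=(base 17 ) 10e5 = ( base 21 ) beb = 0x1424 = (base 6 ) 35512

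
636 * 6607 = 4202052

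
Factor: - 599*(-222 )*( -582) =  - 77393196 = - 2^2*3^2*37^1*97^1 * 599^1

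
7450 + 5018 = 12468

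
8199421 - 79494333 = -71294912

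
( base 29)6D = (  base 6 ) 511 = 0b10111011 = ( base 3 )20221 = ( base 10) 187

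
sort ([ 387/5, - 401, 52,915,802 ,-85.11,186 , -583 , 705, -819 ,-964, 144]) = [ -964, - 819, - 583, - 401, - 85.11, 52, 387/5, 144, 186, 705,802, 915] 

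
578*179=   103462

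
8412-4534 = 3878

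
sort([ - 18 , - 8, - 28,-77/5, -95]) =[-95, - 28, - 18,-77/5, - 8]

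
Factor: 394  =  2^1*197^1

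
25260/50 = 2526/5 = 505.20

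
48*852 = 40896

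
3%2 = 1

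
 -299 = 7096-7395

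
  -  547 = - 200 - 347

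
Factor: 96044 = 2^2*13^1*1847^1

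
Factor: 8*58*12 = 2^6*3^1*29^1 = 5568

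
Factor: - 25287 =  - 3^1*8429^1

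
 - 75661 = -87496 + 11835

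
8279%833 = 782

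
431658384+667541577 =1099199961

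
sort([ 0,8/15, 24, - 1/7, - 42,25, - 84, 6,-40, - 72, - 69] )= [ - 84, - 72, - 69,  -  42, -40, - 1/7, 0,8/15, 6,24,25 ]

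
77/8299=77/8299 = 0.01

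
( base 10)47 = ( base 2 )101111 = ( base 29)1i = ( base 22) 23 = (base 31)1G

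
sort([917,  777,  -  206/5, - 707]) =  [ - 707,-206/5,777,917]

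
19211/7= 2744  +  3/7  =  2744.43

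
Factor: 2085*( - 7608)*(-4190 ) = 2^4 *3^2*5^2*139^1*317^1*419^1 = 66464629200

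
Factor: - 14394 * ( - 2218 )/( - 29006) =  - 15962946/14503 = - 2^1*3^1 * 1109^1*2399^1 *14503^(  -  1)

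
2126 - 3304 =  - 1178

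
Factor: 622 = 2^1*311^1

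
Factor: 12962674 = 2^1*19^1 * 341123^1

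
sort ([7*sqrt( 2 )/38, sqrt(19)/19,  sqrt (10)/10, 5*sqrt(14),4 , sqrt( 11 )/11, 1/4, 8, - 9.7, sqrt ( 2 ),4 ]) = [-9.7 , sqrt ( 19 )/19,  1/4,7*sqrt(2)/38,sqrt(11 ) /11, sqrt( 10) /10,sqrt( 2 ),4, 4, 8, 5*sqrt(14) ]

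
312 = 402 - 90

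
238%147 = 91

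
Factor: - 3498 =-2^1*3^1 *11^1 * 53^1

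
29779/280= 29779/280= 106.35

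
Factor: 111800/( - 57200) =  - 2^(- 1 )*11^( - 1)*43^1=- 43/22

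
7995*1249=9985755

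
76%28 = 20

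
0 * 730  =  0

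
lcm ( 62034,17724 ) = 124068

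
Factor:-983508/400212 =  - 3^(-1)*41^1*1999^1*11117^(  -  1) =-  81959/33351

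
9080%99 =71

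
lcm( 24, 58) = 696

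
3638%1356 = 926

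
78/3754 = 39/1877 =0.02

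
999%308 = 75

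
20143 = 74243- 54100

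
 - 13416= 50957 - 64373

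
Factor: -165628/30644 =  - 163^(-1) *881^1 = -881/163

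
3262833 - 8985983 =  - 5723150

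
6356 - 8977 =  - 2621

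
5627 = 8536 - 2909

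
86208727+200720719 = 286929446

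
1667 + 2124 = 3791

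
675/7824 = 225/2608 =0.09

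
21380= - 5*(-4276) 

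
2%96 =2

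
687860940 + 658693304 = 1346554244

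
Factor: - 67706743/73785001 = -13^1 * 47^1*967^(-1) * 76303^( - 1)*110813^1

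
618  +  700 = 1318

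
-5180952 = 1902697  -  7083649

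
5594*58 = 324452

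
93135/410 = 18627/82 =227.16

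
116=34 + 82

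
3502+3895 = 7397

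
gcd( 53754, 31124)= 62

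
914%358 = 198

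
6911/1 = 6911 = 6911.00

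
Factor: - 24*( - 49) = 1176 = 2^3 * 3^1*7^2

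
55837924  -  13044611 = 42793313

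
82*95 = 7790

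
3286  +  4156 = 7442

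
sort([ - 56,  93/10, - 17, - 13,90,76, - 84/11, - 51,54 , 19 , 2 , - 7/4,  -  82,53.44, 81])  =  [ - 82,-56, - 51, - 17,-13, - 84/11, - 7/4,2, 93/10, 19, 53.44,54,76,81,90] 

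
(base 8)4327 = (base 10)2263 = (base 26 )391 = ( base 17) 7e2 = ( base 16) 8d7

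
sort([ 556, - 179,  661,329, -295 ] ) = [ - 295,-179,329, 556, 661]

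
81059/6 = 81059/6  =  13509.83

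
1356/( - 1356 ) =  - 1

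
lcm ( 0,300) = 0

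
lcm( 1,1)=1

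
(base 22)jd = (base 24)hn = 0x1af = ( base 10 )431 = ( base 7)1154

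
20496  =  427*48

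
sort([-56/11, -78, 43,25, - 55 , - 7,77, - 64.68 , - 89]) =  [ - 89,  -  78,-64.68,  -  55, - 7, - 56/11, 25 , 43,77 ] 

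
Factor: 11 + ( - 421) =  - 2^1*5^1*41^1 =-410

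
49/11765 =49/11765=0.00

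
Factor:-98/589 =-2^1*7^2 * 19^(-1)*31^ (-1 )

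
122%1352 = 122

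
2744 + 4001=6745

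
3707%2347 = 1360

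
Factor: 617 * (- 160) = -2^5*5^1  *  617^1 = - 98720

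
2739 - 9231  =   - 6492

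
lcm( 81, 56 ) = 4536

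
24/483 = 8/161 = 0.05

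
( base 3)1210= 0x30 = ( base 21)26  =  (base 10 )48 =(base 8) 60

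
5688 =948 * 6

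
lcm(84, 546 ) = 1092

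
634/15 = 634/15 = 42.27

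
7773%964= 61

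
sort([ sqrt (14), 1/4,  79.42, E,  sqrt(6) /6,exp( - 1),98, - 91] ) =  [ - 91,  1/4,  exp( - 1 ), sqrt (6)/6, E,sqrt( 14 ),79.42 , 98]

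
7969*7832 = 62413208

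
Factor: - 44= - 2^2*11^1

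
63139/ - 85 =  - 743 + 16/85= - 742.81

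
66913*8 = 535304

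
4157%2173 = 1984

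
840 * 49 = 41160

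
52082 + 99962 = 152044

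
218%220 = 218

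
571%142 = 3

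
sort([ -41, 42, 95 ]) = [-41, 42, 95 ]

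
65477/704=65477/704 = 93.01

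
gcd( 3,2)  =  1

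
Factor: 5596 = 2^2*1399^1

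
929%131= 12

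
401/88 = 4 + 49/88 = 4.56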